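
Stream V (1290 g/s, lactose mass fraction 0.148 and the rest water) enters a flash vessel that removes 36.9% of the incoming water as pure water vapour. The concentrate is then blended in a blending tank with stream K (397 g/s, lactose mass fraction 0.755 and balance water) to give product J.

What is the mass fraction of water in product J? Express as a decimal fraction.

Vapour removed = 0.369×0.852×1290 = 405.56 g/s; concentrate = 884.44 g/s.
water reaching the mixer = 693.52 (from concentrate) + 397×0.245 = 790.78 g/s.
Product flow = 884.44 + 397 = 1281.4 g/s; water fraction = 0.617.

0.617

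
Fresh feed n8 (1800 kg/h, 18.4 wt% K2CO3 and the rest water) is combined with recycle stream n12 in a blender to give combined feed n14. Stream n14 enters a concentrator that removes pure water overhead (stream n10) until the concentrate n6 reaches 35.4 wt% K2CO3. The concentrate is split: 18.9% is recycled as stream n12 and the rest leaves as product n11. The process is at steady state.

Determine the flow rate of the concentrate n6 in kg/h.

Overall K2CO3 balance (none leaves overhead): K2CO3 in fresh feed = K2CO3 in product, i.e. 1800×0.184 = (1−0.189)·n6·0.354.
n6 = 331.2/(0.354×0.811) = 1153.6 kg/h.

1154 kg/h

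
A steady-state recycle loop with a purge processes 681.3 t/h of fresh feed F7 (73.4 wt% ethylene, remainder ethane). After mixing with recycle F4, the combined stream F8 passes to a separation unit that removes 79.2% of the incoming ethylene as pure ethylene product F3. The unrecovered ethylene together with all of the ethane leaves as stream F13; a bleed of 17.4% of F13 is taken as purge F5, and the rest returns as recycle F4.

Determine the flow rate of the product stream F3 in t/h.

ethylene in F8: m_A = 681.3×0.734 + (1−0.174)·(1−0.792)·m_A, so m_A = 500.07/0.8282 = 603.81 t/h.
Product F3 = 0.792×603.81 = 478.22 t/h.

478.2 t/h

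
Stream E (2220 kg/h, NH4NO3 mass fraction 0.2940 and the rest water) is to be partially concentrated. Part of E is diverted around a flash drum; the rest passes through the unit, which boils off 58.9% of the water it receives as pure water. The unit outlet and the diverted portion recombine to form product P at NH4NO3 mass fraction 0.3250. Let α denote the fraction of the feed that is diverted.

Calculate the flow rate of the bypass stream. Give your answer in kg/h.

All 2220×0.294 = 652.68 kg/h of NH4NO3 reaches P, so P = 652.68/0.325 = 2008.2 kg/h and vapour = 211.75 kg/h.
The evaporator receives (1−α)·2220 of feed at 0.706 water and removes 0.589 of that water:
0.589×0.706×(1−α)×2220 = 211.75
(1−α) = 211.75/923.15 = 0.2294;  α = 0.7706.
Bypass flow = 0.7706×2220 = 1710.8 kg/h.

1711 kg/h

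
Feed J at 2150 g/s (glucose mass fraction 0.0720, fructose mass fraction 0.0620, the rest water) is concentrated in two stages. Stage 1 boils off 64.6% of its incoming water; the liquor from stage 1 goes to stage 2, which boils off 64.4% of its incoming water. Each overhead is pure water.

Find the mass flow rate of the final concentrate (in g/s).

water in feed = 2150×0.866 = 1861.9 g/s.
After stage 1: water left = (1−0.646)×1861.9 = 659.11; stream total = 947.21 g/s.
After stage 2: water left = (1−0.644)×659.11 = 234.64; final concentrate = 522.74 g/s.

522.7 g/s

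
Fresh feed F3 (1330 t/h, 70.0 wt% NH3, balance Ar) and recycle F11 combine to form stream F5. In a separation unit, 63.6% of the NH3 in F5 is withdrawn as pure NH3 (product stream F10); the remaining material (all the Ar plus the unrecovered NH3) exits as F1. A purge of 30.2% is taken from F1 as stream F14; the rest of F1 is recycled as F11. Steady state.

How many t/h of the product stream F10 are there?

793.8 t/h

NH3 in F5: m_A = 1330×0.700 + (1−0.302)·(1−0.636)·m_A, so m_A = 931/0.7459 = 1248.1 t/h.
Product F10 = 0.636×1248.1 = 793.8 t/h.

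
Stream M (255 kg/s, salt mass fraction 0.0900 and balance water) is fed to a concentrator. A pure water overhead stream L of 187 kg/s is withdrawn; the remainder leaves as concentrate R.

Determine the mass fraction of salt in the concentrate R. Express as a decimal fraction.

salt is not removed: 255×0.090 = 22.95 kg/s of salt enters R.
Concentrate = 255 − 187 = 68 kg/s.
Mass fraction = 22.95/68 = 0.3375.

0.3375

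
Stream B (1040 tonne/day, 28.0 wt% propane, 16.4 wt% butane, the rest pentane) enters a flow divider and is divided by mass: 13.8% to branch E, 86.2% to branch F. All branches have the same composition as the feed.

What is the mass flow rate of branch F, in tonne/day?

Branch F flow = 0.862×1040 = 896.48 tonne/day.

896.5 tonne/day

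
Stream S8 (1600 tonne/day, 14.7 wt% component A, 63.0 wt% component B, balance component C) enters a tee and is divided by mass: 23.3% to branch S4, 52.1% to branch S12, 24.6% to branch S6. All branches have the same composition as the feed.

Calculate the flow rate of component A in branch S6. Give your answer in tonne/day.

57.86 tonne/day

Branch S6 total = 0.246×1600 = 393.6 tonne/day.
component A in S6 = 0.147×393.6 = 57.859 tonne/day.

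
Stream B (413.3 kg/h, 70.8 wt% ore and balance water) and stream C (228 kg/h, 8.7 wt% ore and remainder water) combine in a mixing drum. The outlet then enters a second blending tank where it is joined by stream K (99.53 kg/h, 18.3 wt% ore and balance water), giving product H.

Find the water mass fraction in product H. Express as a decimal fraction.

Overall, product flow = 740.83 kg/h.
water in = 413.3×0.292 + 228×0.913 + 99.53×0.817 = 410.16 kg/h.
water fraction in H = 0.554.

0.554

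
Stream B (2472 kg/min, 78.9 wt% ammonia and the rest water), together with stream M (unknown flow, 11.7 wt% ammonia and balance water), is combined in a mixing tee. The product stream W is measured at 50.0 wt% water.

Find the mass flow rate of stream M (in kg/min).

1865 kg/min

Let M be the unknown flow. Total out = 2472 + M.
water balance: 521.59 + 0.883·M = 0.500·(2472 + M)
(0.883 − 0.500)·M = 0.500×2472 − 521.59 = 714.41
M = 714.41 / 0.383 = 1865.3 kg/min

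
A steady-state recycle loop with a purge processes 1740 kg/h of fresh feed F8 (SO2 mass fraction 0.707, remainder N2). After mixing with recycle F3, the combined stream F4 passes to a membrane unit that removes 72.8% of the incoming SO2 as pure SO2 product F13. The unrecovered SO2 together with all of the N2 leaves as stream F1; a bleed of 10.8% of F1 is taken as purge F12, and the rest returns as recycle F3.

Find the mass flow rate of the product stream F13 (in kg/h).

SO2 in F4: m_A = 1740×0.707 + (1−0.108)·(1−0.728)·m_A, so m_A = 1230.2/0.7574 = 1624.3 kg/h.
Product F13 = 0.728×1624.3 = 1182.5 kg/h.

1182 kg/h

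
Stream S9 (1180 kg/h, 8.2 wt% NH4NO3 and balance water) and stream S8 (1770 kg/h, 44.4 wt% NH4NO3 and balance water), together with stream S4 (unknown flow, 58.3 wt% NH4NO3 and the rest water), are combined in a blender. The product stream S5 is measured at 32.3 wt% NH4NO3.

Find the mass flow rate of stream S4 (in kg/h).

270 kg/h

Let S4 be the unknown flow. Total out = 2950 + S4.
NH4NO3 balance: 882.64 + 0.583·S4 = 0.323·(2950 + S4)
(0.583 − 0.323)·S4 = 0.323×2950 − 882.64 = 70.21
S4 = 70.21 / 0.260 = 270.04 kg/h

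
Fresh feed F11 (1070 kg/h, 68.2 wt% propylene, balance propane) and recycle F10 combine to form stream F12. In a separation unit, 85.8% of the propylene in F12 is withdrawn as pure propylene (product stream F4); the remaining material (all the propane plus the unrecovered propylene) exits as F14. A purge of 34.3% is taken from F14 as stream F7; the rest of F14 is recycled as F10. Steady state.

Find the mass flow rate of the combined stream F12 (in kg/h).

1797 kg/h

propane enters only via F11 and leaves only via the purge: 1070×0.318 = 0.343×(propane in F14), and the separation unit passes all propane, so propane in F12 = propane in F14 = 992.01 kg/h.
propylene in F12: m_A = 1070×0.682 + (1−0.343)·(1−0.858)·m_A, so m_A = 729.74/0.9067 = 804.83 kg/h.
F12 = 804.83 + 992.01 = 1796.8 kg/h.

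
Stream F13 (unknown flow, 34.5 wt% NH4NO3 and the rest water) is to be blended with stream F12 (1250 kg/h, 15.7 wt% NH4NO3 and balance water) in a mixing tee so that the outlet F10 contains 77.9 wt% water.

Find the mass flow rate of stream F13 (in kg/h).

645.2 kg/h

Let F13 be the unknown flow. Total out = 1250 + F13.
water balance: 1053.8 + 0.655·F13 = 0.779·(1250 + F13)
(0.655 − 0.779)·F13 = 0.779×1250 − 1053.8 = -80
F13 = -80 / -0.124 = 645.16 kg/h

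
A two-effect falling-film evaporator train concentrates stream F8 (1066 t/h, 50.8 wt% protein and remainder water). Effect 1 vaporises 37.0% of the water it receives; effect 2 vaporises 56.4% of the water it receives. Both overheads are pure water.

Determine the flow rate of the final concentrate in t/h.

water in feed = 1066×0.492 = 524.47 t/h.
After stage 1: water left = (1−0.370)×524.47 = 330.42; stream total = 871.95 t/h.
After stage 2: water left = (1−0.564)×330.42 = 144.06; final concentrate = 685.59 t/h.

685.6 t/h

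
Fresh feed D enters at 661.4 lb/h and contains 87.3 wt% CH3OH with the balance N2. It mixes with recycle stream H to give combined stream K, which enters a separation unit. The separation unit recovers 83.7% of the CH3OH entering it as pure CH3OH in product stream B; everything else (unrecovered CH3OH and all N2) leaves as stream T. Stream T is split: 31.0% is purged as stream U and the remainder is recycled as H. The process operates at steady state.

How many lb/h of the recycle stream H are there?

260.1 lb/h

N2 enters only via D and leaves only via the purge: 661.4×0.127 = 0.310×(N2 in T), and the separation unit passes all N2, so N2 in K = N2 in T = 270.96 lb/h.
CH3OH in K: m_A = 661.4×0.873 + (1−0.310)·(1−0.837)·m_A, so m_A = 577.4/0.8875 = 650.57 lb/h.
T = (1−0.837)×650.57 + 270.96 = 377 lb/h.
Recycle H = (1−0.310)×377 = 260.13 lb/h.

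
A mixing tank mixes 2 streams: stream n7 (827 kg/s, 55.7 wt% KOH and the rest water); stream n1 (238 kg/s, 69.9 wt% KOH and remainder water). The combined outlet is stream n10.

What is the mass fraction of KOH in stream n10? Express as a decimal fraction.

Total flow out = 827 + 238 = 1065 kg/s.
KOH in = 827×0.557 + 238×0.699 = 627 kg/s.
KOH mass fraction in n10 = 627/1065 = 0.589.

0.589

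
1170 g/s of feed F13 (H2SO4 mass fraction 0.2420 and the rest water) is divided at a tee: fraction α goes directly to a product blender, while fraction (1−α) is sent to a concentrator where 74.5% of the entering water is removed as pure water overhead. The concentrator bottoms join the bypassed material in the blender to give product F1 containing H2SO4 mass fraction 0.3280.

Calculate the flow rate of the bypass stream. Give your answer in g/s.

626.8 g/s

All 1170×0.242 = 283.14 g/s of H2SO4 reaches F1, so F1 = 283.14/0.328 = 863.23 g/s and vapour = 306.77 g/s.
The evaporator receives (1−α)·1170 of feed at 0.758 water and removes 0.745 of that water:
0.745×0.758×(1−α)×1170 = 306.77
(1−α) = 306.77/660.71 = 0.4643;  α = 0.5357.
Bypass flow = 0.5357×1170 = 626.77 g/s.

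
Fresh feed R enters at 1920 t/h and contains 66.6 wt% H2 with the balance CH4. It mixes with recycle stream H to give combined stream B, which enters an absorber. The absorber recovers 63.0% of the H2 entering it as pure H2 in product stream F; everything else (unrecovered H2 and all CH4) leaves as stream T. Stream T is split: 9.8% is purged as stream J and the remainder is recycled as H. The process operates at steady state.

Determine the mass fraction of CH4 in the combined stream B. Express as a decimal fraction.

CH4 enters only via R and leaves only via the purge: 1920×0.334 = 0.098×(CH4 in T), and the absorber passes all CH4, so CH4 in B = CH4 in T = 6543.7 t/h.
H2 in B: m_A = 1920×0.666 + (1−0.098)·(1−0.630)·m_A, so m_A = 1278.7/0.6663 = 1919.3 t/h.
B = 1919.3 + 6543.7 = 8462.9 t/h.
CH4 fraction in B = 6543.7/8462.9 = 0.773.

0.773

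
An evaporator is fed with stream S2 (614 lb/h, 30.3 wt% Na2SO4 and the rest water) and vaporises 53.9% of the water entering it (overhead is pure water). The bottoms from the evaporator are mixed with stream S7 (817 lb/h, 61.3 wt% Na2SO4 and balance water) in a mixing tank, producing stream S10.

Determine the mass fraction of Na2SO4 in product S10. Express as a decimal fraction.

0.5722

Vapour removed = 0.539×0.697×614 = 230.67 lb/h; concentrate = 383.33 lb/h.
Na2SO4 reaching the mixer = 186.04 (from concentrate) + 817×0.613 = 686.86 lb/h.
Product flow = 383.33 + 817 = 1200.3 lb/h; Na2SO4 fraction = 0.5722.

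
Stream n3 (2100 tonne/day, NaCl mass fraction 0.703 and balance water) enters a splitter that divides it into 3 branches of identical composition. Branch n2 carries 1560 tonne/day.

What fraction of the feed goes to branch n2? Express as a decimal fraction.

Fraction to n2 = 1560/2100 = 0.7429.

0.743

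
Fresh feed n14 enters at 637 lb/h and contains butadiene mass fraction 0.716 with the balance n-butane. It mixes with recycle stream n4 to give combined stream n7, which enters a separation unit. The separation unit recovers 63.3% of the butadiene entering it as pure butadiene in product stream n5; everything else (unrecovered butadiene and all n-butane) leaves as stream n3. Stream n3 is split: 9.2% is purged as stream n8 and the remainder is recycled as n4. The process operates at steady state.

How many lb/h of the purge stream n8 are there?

204 lb/h

n-butane enters only via n14 and leaves only via the purge: 637×0.284 = 0.092×(n-butane in n3), and the separation unit passes all n-butane, so n-butane in n7 = n-butane in n3 = 1966.4 lb/h.
butadiene in n7: m_A = 637×0.716 + (1−0.092)·(1−0.633)·m_A, so m_A = 456.09/0.6668 = 684.04 lb/h.
n3 = (1−0.633)×684.04 + 1966.4 = 2217.4 lb/h.
Purge n8 = 0.092×2217.4 = 204 lb/h.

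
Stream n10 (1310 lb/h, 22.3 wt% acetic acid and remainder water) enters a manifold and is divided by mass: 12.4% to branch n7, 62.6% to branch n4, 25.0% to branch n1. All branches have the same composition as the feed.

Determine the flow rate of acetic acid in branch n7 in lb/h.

Branch n7 total = 0.124×1310 = 162.44 lb/h.
acetic acid in n7 = 0.223×162.44 = 36.224 lb/h.

36.22 lb/h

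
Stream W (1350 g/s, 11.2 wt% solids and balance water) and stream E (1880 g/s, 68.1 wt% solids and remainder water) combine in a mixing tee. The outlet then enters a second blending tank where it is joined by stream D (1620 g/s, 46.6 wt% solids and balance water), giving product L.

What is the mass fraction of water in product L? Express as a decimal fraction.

Overall, product flow = 4850 g/s.
water in = 1350×0.888 + 1880×0.319 + 1620×0.534 = 2663.6 g/s.
water fraction in L = 0.549.

0.549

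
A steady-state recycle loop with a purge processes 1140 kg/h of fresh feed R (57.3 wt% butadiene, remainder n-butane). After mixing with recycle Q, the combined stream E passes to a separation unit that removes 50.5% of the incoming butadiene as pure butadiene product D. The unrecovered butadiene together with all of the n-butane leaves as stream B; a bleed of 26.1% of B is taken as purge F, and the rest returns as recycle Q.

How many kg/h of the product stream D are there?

520.1 kg/h

butadiene in E: m_A = 1140×0.573 + (1−0.261)·(1−0.505)·m_A, so m_A = 653.22/0.6342 = 1030 kg/h.
Product D = 0.505×1030 = 520.15 kg/h.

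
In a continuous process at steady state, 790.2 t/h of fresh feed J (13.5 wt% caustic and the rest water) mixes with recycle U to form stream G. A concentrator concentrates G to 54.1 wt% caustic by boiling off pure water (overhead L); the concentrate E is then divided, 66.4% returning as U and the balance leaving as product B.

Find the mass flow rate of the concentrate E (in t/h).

Overall caustic balance (none leaves overhead): caustic in fresh feed = caustic in product, i.e. 790.2×0.135 = (1−0.664)·E·0.541.
E = 106.68/(0.541×0.336) = 586.86 t/h.

586.9 t/h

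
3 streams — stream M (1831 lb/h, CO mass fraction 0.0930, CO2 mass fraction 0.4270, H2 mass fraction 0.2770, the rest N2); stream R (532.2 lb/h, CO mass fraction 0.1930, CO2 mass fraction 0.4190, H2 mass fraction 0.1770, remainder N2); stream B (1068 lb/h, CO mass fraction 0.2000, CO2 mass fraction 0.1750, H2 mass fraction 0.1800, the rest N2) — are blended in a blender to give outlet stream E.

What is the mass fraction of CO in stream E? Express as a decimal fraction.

0.1418

Total flow out = 1831 + 532.2 + 1068 = 3431.2 lb/h.
CO in = 1831×0.093 + 532.2×0.193 + 1068×0.200 = 486.6 lb/h.
CO mass fraction in E = 486.6/3431.2 = 0.1418.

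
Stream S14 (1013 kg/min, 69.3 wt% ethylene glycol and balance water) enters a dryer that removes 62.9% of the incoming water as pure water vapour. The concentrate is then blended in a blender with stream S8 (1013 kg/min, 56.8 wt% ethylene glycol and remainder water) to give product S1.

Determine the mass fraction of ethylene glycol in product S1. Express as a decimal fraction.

Vapour removed = 0.629×0.307×1013 = 195.61 kg/min; concentrate = 817.39 kg/min.
ethylene glycol reaching the mixer = 702.01 (from concentrate) + 1013×0.568 = 1277.4 kg/min.
Product flow = 817.39 + 1013 = 1830.4 kg/min; ethylene glycol fraction = 0.6979.

0.6979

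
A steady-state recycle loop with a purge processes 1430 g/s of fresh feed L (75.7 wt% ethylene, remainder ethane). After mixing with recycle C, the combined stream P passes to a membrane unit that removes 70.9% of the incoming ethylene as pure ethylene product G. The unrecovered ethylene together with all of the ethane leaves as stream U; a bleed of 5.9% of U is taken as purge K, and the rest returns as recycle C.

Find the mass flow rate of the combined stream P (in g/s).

ethane enters only via L and leaves only via the purge: 1430×0.243 = 0.059×(ethane in U), and the membrane unit passes all ethane, so ethane in P = ethane in U = 5889.7 g/s.
ethylene in P: m_A = 1430×0.757 + (1−0.059)·(1−0.709)·m_A, so m_A = 1082.5/0.7262 = 1490.7 g/s.
P = 1490.7 + 5889.7 = 7380.4 g/s.

7380 g/s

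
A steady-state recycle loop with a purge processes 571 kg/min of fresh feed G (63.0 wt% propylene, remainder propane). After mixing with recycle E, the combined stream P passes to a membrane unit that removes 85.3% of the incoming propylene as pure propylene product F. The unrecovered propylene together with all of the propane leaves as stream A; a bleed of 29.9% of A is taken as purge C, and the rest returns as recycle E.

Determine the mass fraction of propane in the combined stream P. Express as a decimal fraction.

propane enters only via G and leaves only via the purge: 571×0.370 = 0.299×(propane in A), and the membrane unit passes all propane, so propane in P = propane in A = 706.59 kg/min.
propylene in P: m_A = 571×0.630 + (1−0.299)·(1−0.853)·m_A, so m_A = 359.73/0.8970 = 401.06 kg/min.
P = 401.06 + 706.59 = 1107.6 kg/min.
propane fraction in P = 706.59/1107.6 = 0.638.

0.638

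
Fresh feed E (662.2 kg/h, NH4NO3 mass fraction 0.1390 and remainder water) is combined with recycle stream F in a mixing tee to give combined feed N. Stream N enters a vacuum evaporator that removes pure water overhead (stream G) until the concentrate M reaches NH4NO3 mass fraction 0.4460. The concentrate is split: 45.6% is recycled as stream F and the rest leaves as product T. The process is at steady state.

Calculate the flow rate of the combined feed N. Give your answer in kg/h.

Overall NH4NO3 balance (none leaves overhead): NH4NO3 in fresh feed = NH4NO3 in product, i.e. 662.2×0.139 = (1−0.456)·M·0.446.
M = 92.046/(0.446×0.544) = 379.38 kg/h.
Recycle F = 0.456×379.38 = 173 kg/h.
Combined feed N = 662.2 + 173 = 835.2 kg/h.

835.2 kg/h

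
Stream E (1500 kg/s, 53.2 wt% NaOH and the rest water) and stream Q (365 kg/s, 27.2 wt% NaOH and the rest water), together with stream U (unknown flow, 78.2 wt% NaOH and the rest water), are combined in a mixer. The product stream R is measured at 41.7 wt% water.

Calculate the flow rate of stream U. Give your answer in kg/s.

Let U be the unknown flow. Total out = 1865 + U.
water balance: 967.72 + 0.218·U = 0.417·(1865 + U)
(0.218 − 0.417)·U = 0.417×1865 − 967.72 = -190.02
U = -190.02 / -0.199 = 954.85 kg/s

954.8 kg/s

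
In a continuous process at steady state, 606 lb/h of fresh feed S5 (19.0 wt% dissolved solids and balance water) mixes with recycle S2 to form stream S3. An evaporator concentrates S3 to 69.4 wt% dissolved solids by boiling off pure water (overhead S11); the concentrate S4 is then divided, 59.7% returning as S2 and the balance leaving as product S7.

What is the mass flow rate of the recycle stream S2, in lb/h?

245.8 lb/h

Overall dissolved solids balance (none leaves overhead): dissolved solids in fresh feed = dissolved solids in product, i.e. 606×0.190 = (1−0.597)·S4·0.694.
S4 = 115.14/(0.694×0.403) = 411.68 lb/h.
Recycle S2 = 0.597×411.68 = 245.77 lb/h.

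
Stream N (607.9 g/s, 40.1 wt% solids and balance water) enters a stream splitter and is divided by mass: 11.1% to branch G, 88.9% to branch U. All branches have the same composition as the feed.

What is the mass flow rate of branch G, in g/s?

Branch G flow = 0.111×607.9 = 67.477 g/s.

67.48 g/s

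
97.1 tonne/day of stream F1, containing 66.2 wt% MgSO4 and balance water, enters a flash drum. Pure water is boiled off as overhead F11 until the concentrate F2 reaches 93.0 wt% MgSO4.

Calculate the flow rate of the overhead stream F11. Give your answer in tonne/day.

MgSO4 is conserved: 97.1×0.662 = 64.28 tonne/day all reports to the concentrate.
Concentrate = 64.28/(target fraction) = 69.118 tonne/day.
Overhead = 97.1 − 69.118 = 27.982 tonne/day.

27.98 tonne/day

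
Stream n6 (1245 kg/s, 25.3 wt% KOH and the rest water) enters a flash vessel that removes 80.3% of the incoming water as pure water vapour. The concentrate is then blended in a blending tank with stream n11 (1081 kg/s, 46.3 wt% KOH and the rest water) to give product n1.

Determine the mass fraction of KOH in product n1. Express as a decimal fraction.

0.5164

Vapour removed = 0.803×0.747×1245 = 746.8 kg/s; concentrate = 498.2 kg/s.
KOH reaching the mixer = 314.99 (from concentrate) + 1081×0.463 = 815.49 kg/s.
Product flow = 498.2 + 1081 = 1579.2 kg/s; KOH fraction = 0.5164.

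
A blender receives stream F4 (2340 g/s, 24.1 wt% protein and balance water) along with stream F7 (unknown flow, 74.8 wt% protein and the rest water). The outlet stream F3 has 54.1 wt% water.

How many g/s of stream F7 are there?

Let F7 be the unknown flow. Total out = 2340 + F7.
water balance: 1776.1 + 0.252·F7 = 0.541·(2340 + F7)
(0.252 − 0.541)·F7 = 0.541×2340 − 1776.1 = -510.12
F7 = -510.12 / -0.289 = 1765.1 g/s

1765 g/s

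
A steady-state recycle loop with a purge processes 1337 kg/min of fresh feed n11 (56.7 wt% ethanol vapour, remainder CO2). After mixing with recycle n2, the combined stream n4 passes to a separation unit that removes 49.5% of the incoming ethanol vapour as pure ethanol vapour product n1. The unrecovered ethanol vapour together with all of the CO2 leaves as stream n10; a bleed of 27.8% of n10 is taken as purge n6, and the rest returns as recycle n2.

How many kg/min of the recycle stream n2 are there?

CO2 enters only via n11 and leaves only via the purge: 1337×0.433 = 0.278×(CO2 in n10), and the separation unit passes all CO2, so CO2 in n4 = CO2 in n10 = 2082.4 kg/min.
ethanol vapour in n4: m_A = 1337×0.567 + (1−0.278)·(1−0.495)·m_A, so m_A = 758.08/0.6354 = 1193.1 kg/min.
n10 = (1−0.495)×1193.1 + 2082.4 = 2685 kg/min.
Recycle n2 = (1−0.278)×2685 = 1938.5 kg/min.

1939 kg/min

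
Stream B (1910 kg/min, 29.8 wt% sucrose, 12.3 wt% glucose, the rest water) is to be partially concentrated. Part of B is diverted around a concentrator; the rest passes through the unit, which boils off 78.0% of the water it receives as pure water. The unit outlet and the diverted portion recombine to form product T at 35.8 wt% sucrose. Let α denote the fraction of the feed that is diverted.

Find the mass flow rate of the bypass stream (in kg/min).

1201 kg/min

All 1910×0.298 = 569.18 kg/min of sucrose reaches T, so T = 569.18/0.358 = 1589.9 kg/min and vapour = 320.11 kg/min.
The evaporator receives (1−α)·1910 of feed at 0.579 water and removes 0.780 of that water:
0.780×0.579×(1−α)×1910 = 320.11
(1−α) = 320.11/862.59 = 0.3711;  α = 0.6289.
Bypass flow = 0.6289×1910 = 1201.2 kg/min.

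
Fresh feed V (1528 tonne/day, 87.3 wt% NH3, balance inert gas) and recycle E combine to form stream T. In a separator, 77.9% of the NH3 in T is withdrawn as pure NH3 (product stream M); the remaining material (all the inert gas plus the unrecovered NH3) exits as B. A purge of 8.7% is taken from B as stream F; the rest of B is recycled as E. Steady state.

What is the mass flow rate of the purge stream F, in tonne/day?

inert gas enters only via V and leaves only via the purge: 1528×0.127 = 0.087×(inert gas in B), and the separator passes all inert gas, so inert gas in T = inert gas in B = 2230.5 tonne/day.
NH3 in T: m_A = 1528×0.873 + (1−0.087)·(1−0.779)·m_A, so m_A = 1333.9/0.7982 = 1671.1 tonne/day.
B = (1−0.779)×1671.1 + 2230.5 = 2599.8 tonne/day.
Purge F = 0.087×2599.8 = 226.19 tonne/day.

226.2 tonne/day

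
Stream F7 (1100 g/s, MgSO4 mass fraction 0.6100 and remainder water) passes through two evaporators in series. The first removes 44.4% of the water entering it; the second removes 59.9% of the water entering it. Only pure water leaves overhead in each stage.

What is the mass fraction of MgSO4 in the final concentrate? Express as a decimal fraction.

0.8752

water in feed = 1100×0.390 = 429 g/s.
After stage 1: water left = (1−0.444)×429 = 238.52; stream total = 909.52 g/s.
After stage 2: water left = (1−0.599)×238.52 = 95.648; final concentrate = 766.65 g/s.
MgSO4 fraction = 671/766.65 = 0.8752.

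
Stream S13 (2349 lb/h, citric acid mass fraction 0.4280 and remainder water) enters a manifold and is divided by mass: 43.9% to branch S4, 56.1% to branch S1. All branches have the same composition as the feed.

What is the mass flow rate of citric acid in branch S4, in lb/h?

441.4 lb/h

Branch S4 total = 0.439×2349 = 1031.2 lb/h.
citric acid in S4 = 0.428×1031.2 = 441.36 lb/h.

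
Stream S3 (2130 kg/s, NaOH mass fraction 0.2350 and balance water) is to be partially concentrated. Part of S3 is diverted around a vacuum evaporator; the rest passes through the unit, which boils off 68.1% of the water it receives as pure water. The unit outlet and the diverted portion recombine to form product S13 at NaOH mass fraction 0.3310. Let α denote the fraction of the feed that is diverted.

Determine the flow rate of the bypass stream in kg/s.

All 2130×0.235 = 500.55 kg/s of NaOH reaches S13, so S13 = 500.55/0.331 = 1512.2 kg/s and vapour = 617.76 kg/s.
The evaporator receives (1−α)·2130 of feed at 0.765 water and removes 0.681 of that water:
0.681×0.765×(1−α)×2130 = 617.76
(1−α) = 617.76/1109.7 = 0.5567;  α = 0.4433.
Bypass flow = 0.4433×2130 = 944.19 kg/s.

944.2 kg/s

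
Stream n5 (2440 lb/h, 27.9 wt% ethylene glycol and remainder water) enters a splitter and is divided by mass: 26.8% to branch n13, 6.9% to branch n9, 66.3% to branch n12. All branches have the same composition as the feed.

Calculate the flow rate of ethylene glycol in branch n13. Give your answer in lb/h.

Branch n13 total = 0.268×2440 = 653.92 lb/h.
ethylene glycol in n13 = 0.279×653.92 = 182.44 lb/h.

182.4 lb/h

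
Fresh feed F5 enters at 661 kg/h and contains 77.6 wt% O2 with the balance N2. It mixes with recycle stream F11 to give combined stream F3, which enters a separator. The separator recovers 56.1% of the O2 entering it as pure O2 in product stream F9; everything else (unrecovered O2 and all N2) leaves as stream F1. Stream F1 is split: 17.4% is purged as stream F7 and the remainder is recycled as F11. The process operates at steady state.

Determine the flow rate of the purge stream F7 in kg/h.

209.5 kg/h

N2 enters only via F5 and leaves only via the purge: 661×0.224 = 0.174×(N2 in F1), and the separator passes all N2, so N2 in F3 = N2 in F1 = 850.94 kg/h.
O2 in F3: m_A = 661×0.776 + (1−0.174)·(1−0.561)·m_A, so m_A = 512.94/0.6374 = 804.75 kg/h.
F1 = (1−0.561)×804.75 + 850.94 = 1204.2 kg/h.
Purge F7 = 0.174×1204.2 = 209.54 kg/h.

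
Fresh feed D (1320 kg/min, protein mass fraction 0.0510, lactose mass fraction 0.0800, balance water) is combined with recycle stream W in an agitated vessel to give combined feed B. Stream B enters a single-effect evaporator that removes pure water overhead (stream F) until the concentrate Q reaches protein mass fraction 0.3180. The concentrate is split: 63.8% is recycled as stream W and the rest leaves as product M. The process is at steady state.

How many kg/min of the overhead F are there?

Overall protein balance (none leaves overhead): protein in fresh feed = protein in product, i.e. 1320×0.051 = (1−0.638)·Q·0.318.
Q = 67.32/(0.318×0.362) = 584.8 kg/min.
Recycle W = 0.638×584.8 = 373.1 kg/min.
Combined feed B = 1320 + 373.1 = 1693.1 kg/min.
Overhead F = B − Q = 1693.1 − 584.8 = 1108.3 kg/min.

1108 kg/min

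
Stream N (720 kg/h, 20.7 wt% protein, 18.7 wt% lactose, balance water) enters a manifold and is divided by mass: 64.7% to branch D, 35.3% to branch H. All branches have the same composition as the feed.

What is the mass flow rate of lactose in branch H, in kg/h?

47.53 kg/h

Branch H total = 0.353×720 = 254.16 kg/h.
lactose in H = 0.187×254.16 = 47.528 kg/h.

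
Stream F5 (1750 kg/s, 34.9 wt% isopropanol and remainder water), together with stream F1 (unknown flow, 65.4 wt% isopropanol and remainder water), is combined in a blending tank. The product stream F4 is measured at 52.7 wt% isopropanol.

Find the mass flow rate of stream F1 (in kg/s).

Let F1 be the unknown flow. Total out = 1750 + F1.
isopropanol balance: 610.75 + 0.654·F1 = 0.527·(1750 + F1)
(0.654 − 0.527)·F1 = 0.527×1750 − 610.75 = 311.5
F1 = 311.5 / 0.127 = 2452.8 kg/s

2453 kg/s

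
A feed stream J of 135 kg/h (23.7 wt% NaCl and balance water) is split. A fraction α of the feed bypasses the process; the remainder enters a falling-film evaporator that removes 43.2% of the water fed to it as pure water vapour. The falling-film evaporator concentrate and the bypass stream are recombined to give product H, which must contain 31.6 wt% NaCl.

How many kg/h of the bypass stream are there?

32.61 kg/h

All 135×0.237 = 31.995 kg/h of NaCl reaches H, so H = 31.995/0.316 = 101.25 kg/h and vapour = 33.75 kg/h.
The evaporator receives (1−α)·135 of feed at 0.763 water and removes 0.432 of that water:
0.432×0.763×(1−α)×135 = 33.75
(1−α) = 33.75/44.498 = 0.7585;  α = 0.2415.
Bypass flow = 0.2415×135 = 32.608 kg/h.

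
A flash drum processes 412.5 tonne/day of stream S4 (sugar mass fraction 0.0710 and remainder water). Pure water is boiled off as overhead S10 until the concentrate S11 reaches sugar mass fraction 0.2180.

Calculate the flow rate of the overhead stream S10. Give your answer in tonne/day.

sugar is conserved: 412.5×0.071 = 29.287 tonne/day all reports to the concentrate.
Concentrate = 29.287/(target fraction) = 134.35 tonne/day.
Overhead = 412.5 − 134.35 = 278.15 tonne/day.

278.2 tonne/day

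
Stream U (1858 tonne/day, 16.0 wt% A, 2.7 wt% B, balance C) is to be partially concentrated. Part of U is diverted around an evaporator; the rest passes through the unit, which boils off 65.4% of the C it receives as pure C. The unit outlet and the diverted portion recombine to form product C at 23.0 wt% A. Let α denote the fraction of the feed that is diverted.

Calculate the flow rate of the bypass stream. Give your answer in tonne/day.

794.5 tonne/day

All 1858×0.160 = 297.28 tonne/day of A reaches C, so C = 297.28/0.230 = 1292.5 tonne/day and vapour = 565.48 tonne/day.
The evaporator receives (1−α)·1858 of feed at 0.813 C and removes 0.654 of that C:
0.654×0.813×(1−α)×1858 = 565.48
(1−α) = 565.48/987.9 = 0.5724;  α = 0.4276.
Bypass flow = 0.4276×1858 = 794.48 tonne/day.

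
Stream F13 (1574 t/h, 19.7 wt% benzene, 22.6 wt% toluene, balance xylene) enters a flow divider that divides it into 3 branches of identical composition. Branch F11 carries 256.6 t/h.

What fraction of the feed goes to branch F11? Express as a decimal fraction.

0.163

Fraction to F11 = 256.6/1574 = 0.1630.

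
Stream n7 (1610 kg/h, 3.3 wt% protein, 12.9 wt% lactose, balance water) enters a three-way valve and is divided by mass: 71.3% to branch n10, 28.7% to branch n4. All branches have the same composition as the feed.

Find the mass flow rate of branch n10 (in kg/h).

1148 kg/h

Branch n10 flow = 0.713×1610 = 1147.9 kg/h.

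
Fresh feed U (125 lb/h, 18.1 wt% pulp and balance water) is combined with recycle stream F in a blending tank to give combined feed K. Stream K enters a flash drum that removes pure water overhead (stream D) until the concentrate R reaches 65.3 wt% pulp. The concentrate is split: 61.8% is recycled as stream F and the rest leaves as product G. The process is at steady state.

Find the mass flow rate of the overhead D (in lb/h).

Overall pulp balance (none leaves overhead): pulp in fresh feed = pulp in product, i.e. 125×0.181 = (1−0.618)·R·0.653.
R = 22.625/(0.653×0.382) = 90.701 lb/h.
Recycle F = 0.618×90.701 = 56.053 lb/h.
Combined feed K = 125 + 56.053 = 181.05 lb/h.
Overhead D = K − R = 181.05 − 90.701 = 90.352 lb/h.

90.35 lb/h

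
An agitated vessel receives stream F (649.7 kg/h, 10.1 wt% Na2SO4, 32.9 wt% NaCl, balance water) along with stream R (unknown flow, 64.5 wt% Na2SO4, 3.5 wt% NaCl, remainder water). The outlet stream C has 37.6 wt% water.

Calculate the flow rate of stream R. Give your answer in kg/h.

2251 kg/h

Let R be the unknown flow. Total out = 649.7 + R.
water balance: 370.33 + 0.320·R = 0.376·(649.7 + R)
(0.320 − 0.376)·R = 0.376×649.7 − 370.33 = -126.04
R = -126.04 / -0.056 = 2250.7 kg/h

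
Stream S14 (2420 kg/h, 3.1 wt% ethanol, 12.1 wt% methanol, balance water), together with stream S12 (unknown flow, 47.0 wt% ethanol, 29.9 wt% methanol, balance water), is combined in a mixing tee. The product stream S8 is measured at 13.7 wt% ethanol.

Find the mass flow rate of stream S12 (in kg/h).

770.3 kg/h

Let S12 be the unknown flow. Total out = 2420 + S12.
ethanol balance: 75.02 + 0.470·S12 = 0.137·(2420 + S12)
(0.470 − 0.137)·S12 = 0.137×2420 − 75.02 = 256.52
S12 = 256.52 / 0.333 = 770.33 kg/h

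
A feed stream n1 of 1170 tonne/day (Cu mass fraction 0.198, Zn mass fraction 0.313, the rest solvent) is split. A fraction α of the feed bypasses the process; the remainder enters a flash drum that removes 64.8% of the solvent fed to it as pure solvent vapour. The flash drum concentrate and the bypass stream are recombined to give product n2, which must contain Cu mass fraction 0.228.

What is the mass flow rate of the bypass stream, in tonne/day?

684.2 tonne/day

All 1170×0.198 = 231.66 tonne/day of Cu reaches n2, so n2 = 231.66/0.228 = 1016.1 tonne/day and vapour = 153.95 tonne/day.
The evaporator receives (1−α)·1170 of feed at 0.489 solvent and removes 0.648 of that solvent:
0.648×0.489×(1−α)×1170 = 153.95
(1−α) = 153.95/370.74 = 0.4152;  α = 0.5848.
Bypass flow = 0.5848×1170 = 684.17 tonne/day.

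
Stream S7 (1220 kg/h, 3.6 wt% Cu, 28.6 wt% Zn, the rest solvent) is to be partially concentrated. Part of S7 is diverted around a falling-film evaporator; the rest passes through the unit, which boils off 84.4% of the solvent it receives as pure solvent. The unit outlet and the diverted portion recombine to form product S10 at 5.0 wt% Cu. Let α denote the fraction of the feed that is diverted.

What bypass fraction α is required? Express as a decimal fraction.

0.511

All 1220×0.036 = 43.92 kg/h of Cu reaches S10, so S10 = 43.92/0.050 = 878.4 kg/h and vapour = 341.6 kg/h.
The evaporator receives (1−α)·1220 of feed at 0.678 solvent and removes 0.844 of that solvent:
0.844×0.678×(1−α)×1220 = 341.6
(1−α) = 341.6/698.12 = 0.4893;  α = 0.5107.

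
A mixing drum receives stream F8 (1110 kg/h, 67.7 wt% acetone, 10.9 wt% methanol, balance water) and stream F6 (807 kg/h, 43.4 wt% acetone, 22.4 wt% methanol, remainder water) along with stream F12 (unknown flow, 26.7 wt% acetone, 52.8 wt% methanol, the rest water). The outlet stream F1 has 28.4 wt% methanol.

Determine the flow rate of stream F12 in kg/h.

Let F12 be the unknown flow. Total out = 1917 + F12.
methanol balance: 301.76 + 0.528·F12 = 0.284·(1917 + F12)
(0.528 − 0.284)·F12 = 0.284×1917 − 301.76 = 242.67
F12 = 242.67 / 0.244 = 994.55 kg/h

994.5 kg/h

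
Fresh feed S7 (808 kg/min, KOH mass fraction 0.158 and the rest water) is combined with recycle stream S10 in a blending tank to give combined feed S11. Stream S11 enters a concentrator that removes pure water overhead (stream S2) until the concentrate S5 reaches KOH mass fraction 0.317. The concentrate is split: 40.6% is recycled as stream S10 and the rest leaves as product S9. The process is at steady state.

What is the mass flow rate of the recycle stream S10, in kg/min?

275.3 kg/min

Overall KOH balance (none leaves overhead): KOH in fresh feed = KOH in product, i.e. 808×0.158 = (1−0.406)·S5·0.317.
S5 = 127.66/(0.317×0.594) = 677.99 kg/min.
Recycle S10 = 0.406×677.99 = 275.26 kg/min.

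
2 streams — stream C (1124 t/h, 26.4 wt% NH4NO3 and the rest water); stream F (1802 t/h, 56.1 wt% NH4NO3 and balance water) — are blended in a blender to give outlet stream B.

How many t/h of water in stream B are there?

water out = water in = 1124×0.736 + 1802×0.439 = 1618.3 t/h.

1618 t/h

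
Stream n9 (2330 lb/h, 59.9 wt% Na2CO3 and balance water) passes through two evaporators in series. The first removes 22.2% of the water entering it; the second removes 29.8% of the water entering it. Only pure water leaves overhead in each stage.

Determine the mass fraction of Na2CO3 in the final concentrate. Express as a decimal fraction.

water in feed = 2330×0.401 = 934.33 lb/h.
After stage 1: water left = (1−0.222)×934.33 = 726.91; stream total = 2122.6 lb/h.
After stage 2: water left = (1−0.298)×726.91 = 510.29; final concentrate = 1906 lb/h.
Na2CO3 fraction = 1395.7/1906 = 0.732.

0.732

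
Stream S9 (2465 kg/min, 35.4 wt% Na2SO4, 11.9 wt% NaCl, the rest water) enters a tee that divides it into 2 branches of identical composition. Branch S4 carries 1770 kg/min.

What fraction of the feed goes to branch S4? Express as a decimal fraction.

Fraction to S4 = 1770/2465 = 0.7181.

0.718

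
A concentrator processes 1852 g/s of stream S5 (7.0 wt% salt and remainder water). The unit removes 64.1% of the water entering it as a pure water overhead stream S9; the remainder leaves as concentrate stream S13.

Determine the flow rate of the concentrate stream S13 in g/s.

water entering = 1852×0.930 = 1722.4 g/s; overhead removed = 0.641×1722.4 = 1104 g/s.
Concentrate = 1852 − 1104 = 747.97 g/s.

748 g/s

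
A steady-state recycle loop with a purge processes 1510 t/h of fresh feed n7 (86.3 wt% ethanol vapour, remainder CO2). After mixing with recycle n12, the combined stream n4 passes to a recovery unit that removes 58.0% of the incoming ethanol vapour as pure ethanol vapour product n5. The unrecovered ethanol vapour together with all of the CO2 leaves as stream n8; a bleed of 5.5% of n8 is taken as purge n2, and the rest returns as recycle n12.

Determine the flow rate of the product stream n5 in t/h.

1253 t/h

ethanol vapour in n4: m_A = 1510×0.863 + (1−0.055)·(1−0.580)·m_A, so m_A = 1303.1/0.6031 = 2160.7 t/h.
Product n5 = 0.580×2160.7 = 1253.2 t/h.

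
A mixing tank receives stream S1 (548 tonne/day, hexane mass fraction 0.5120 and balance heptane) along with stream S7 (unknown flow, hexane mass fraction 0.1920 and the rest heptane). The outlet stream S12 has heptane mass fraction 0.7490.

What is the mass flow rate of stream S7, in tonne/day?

2424 tonne/day

Let S7 be the unknown flow. Total out = 548 + S7.
heptane balance: 267.42 + 0.808·S7 = 0.749·(548 + S7)
(0.808 − 0.749)·S7 = 0.749×548 − 267.42 = 143.03
S7 = 143.03 / 0.059 = 2424.2 tonne/day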